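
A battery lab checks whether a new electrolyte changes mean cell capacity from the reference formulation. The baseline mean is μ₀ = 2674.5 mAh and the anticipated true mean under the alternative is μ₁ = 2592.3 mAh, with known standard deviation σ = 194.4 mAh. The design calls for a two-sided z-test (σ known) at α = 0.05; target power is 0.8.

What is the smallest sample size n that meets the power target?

n = 44

Standardized effect: d = |μ₁ − μ₀| / σ = |2592.3 − 2674.5| / 194.4 = 0.4228
Set Φ(δ − 1.960) = 0.8; then δ − 1.960 = Φ⁻¹(0.8) = 0.842, giving δ = 2.802.
(For δ > 0 the lower-tail rejection region contributes negligibly to power, so the one-term inversion is standard.)
δ = d·√n ⇒ n = (δ/d)² = (2.802 / 0.4228)² = 43.90.
Round up to the next whole unit.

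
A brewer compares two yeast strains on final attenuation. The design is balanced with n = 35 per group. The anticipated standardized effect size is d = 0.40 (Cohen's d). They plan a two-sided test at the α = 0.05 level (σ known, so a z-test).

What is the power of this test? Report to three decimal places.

Power ≈ 0.387

Noncentrality parameter: δ = d·√(n/2) = 0.40 × √(35/2) = 1.6733
Two-sided α = 0.05 → critical value z_{0.025} = 1.960.
Power = Φ(δ − 1.960) + Φ(−δ − 1.960) = Φ(-0.287) + Φ(-3.633) = 0.3872 + 0.0001 = 0.3873.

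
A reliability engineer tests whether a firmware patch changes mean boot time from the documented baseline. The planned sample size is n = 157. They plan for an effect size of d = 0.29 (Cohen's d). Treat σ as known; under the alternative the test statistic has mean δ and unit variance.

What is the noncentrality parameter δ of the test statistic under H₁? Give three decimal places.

The noncentrality parameter scales effect size by the design's sample-size factor: δ = d·√n = 0.29 × √157 = 3.6337

δ ≈ 3.634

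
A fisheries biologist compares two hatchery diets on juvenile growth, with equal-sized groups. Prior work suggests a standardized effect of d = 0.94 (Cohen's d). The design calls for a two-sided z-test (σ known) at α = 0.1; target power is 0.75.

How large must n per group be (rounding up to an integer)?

For power 0.75 need Φ(δ − z_{0.05}) = 0.75, so δ = z_{0.05} + z_{0.25} = 1.645 + 0.674 = 2.319.
(Ignoring the negligible lower-tail rejection probability gives the usual closed-form inversion.)
δ = d·√(n/2) ⇒ n = 2(δ/d)² = 2 × (2.319 / 0.94)² = 12.18.
Round up to the next whole unit.

n = 13 per group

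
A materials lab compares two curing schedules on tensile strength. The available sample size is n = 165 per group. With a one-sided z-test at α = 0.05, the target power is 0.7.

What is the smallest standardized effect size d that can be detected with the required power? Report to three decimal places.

d ≈ 0.239

Required noncentrality: δ = z_{0.05} + z_{0.30} = 1.645 + 0.524 = 2.169.
δ = d·√(n/2) ⇒ d = δ/√(n/2) = 2.169/√(165/2) = 0.2388.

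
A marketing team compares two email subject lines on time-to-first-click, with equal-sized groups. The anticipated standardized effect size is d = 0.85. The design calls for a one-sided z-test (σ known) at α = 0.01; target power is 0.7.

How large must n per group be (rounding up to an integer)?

Set Φ(δ − 2.326) = 0.7; then δ − 2.326 = Φ⁻¹(0.7) = 0.524, giving δ = 2.851.
δ = d·√(n/2) ⇒ n = 2(δ/d)² = 2 × (2.851 / 0.85)² = 22.50.
Rounding up, n = 23 per group.

n = 23 per group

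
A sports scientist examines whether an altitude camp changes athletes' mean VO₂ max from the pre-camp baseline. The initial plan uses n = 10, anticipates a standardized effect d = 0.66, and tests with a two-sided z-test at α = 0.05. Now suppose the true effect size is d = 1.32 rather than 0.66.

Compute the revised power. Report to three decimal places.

With d = 1.32: δ = d·√n = 1.32 × √10 = 4.1742. Critical value z_{0.025} = 1.960.
Revised power = Φ(δ − 1.960) + Φ(−δ − 1.960) = Φ(2.214) + Φ(-6.134) = 0.9866 + 0.0000 = 0.9866.

Power ≈ 0.987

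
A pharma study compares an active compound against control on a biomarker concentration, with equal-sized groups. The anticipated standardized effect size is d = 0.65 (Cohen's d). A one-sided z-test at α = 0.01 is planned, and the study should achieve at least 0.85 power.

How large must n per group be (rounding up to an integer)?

n = 54 per group

For power 0.85 need Φ(δ − z_{0.01}) = 0.85, so δ = z_{0.01} + z_{0.15} = 2.326 + 1.036 = 3.363.
δ = d·√(n/2) ⇒ n = 2(δ/d)² = 2 × (3.363 / 0.65)² = 53.53.
Rounding up, n = 54 per group.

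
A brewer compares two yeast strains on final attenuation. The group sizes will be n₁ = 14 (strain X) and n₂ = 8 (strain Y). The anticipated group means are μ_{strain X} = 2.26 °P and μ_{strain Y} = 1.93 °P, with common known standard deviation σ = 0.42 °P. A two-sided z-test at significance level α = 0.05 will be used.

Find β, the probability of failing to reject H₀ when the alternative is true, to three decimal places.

Standardized effect: d = |μ_{strain X} − μ_{strain Y}| / σ = |2.26 − 1.93| / 0.42 = 0.7857
Noncentrality parameter: δ = d / √(1/n₁ + 1/n₂) = 0.7857 / √(1/14 + 1/8) = 1.7728
Two-sided α = 0.05 → critical value z_{0.025} = 1.960.
Power = Φ(δ − 1.960) + Φ(−δ − 1.960) = Φ(-0.187) + Φ(-3.733) = 0.4258 + 0.0001 = 0.4259.
Type II error: β = 1 − power = 1 − 0.4259 = 0.5741.

β ≈ 0.574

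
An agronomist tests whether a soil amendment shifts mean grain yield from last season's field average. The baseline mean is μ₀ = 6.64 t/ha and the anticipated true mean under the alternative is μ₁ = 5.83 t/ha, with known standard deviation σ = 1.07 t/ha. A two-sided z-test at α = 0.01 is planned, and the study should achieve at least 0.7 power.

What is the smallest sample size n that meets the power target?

Standardized effect: d = |μ₁ − μ₀| / σ = |5.83 − 6.64| / 1.07 = 0.7570
Set Φ(δ − 2.576) = 0.7; then δ − 2.576 = Φ⁻¹(0.7) = 0.524, giving δ = 3.100.
(The Φ(−δ − z_{α/2}) term is vanishingly small for δ > 0 and is dropped in the standard sample-size formula.)
δ = d·√n ⇒ n = (δ/d)² = (3.100 / 0.7570)² = 16.77.
Rounding up, n = 17.

n = 17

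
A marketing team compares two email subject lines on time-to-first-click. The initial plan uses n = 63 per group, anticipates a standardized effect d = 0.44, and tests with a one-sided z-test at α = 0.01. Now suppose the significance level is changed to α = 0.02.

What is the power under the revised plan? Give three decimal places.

Power ≈ 0.661

δ = d·√(n/2) = 0.44 × √(63/2) = 2.4695 (unchanged). New critical value: z_{0.02} = 2.054.
Revised power = Φ(δ − 2.054) = Φ(0.416) = 0.6612.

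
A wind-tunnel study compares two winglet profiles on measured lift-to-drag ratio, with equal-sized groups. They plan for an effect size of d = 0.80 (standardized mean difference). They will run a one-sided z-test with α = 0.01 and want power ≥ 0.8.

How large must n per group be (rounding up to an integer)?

n = 32 per group

Set Φ(δ − 2.326) = 0.8; then δ − 2.326 = Φ⁻¹(0.8) = 0.842, giving δ = 3.168.
δ = d·√(n/2) ⇒ n = 2(δ/d)² = 2 × (3.168 / 0.80)² = 31.36.
Round up to the next whole unit.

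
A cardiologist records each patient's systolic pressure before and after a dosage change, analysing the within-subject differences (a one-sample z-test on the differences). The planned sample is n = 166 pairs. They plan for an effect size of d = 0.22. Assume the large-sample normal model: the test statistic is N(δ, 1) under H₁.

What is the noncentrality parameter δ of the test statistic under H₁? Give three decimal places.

The noncentrality parameter scales effect size by the design's sample-size factor: δ = d·√n = 0.22 × √166 = 2.8345

δ ≈ 2.835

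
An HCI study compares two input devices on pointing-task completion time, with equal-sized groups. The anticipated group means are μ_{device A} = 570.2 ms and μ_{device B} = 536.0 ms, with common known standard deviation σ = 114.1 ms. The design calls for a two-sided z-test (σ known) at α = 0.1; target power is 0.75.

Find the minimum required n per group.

n = 120 per group

Standardized effect: d = |μ_{device A} − μ_{device B}| / σ = |570.2 − 536.0| / 114.1 = 0.2997
Set Φ(δ − 1.645) = 0.75; then δ − 1.645 = Φ⁻¹(0.75) = 0.674, giving δ = 2.319.
(The Φ(−δ − z_{α/2}) term is vanishingly small for δ > 0 and is dropped in the standard sample-size formula.)
δ = d·√(n/2) ⇒ n = 2(δ/d)² = 2 × (2.319 / 0.2997)² = 119.75.
Rounding up, n = 120 per group.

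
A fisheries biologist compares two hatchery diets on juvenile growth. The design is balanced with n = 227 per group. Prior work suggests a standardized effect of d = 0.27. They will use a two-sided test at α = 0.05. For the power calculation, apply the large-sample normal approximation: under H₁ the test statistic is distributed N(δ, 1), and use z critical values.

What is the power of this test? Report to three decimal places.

Noncentrality parameter: δ = d·√(n/2) = 0.27 × √(227/2) = 2.8765
Critical value for a two-sided test at α = 0.05: z_{α/2} = 1.960.
Power = Φ(δ − 1.960) + Φ(−δ − 1.960) = Φ(0.917) + Φ(-4.836) = 0.8203 + 0.0000 = 0.8203.

Power ≈ 0.820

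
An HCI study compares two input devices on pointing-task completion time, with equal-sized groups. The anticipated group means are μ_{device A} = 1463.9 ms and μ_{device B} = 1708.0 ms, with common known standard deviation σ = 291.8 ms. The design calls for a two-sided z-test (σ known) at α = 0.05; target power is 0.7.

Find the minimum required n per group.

n = 18 per group

Standardized effect: d = |μ_{device A} − μ_{device B}| / σ = |1463.9 − 1708.0| / 291.8 = 0.8365
Set Φ(δ − 1.960) = 0.7; then δ − 1.960 = Φ⁻¹(0.7) = 0.524, giving δ = 2.484.
(For δ > 0 the lower-tail rejection region contributes negligibly to power, so the one-term inversion is standard.)
δ = d·√(n/2) ⇒ n = 2(δ/d)² = 2 × (2.484 / 0.8365)² = 17.64.
Rounding up, n = 18 per group.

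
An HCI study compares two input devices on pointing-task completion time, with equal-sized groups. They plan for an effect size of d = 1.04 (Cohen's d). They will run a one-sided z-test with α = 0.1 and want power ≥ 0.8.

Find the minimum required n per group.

n = 9 per group

For power 0.8 need Φ(δ − z_{0.1}) = 0.8, so δ = z_{0.1} + z_{0.20} = 1.282 + 0.842 = 2.123.
δ = d·√(n/2) ⇒ n = 2(δ/d)² = 2 × (2.123 / 1.04)² = 8.34.
Round up to the next whole unit.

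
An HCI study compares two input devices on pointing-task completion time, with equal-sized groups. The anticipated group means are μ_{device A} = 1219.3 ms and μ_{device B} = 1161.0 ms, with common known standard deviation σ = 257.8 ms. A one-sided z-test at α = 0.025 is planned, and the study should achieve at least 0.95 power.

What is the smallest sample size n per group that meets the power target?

Standardized effect: d = |μ_{device A} − μ_{device B}| / σ = |1219.3 − 1161.0| / 257.8 = 0.2261
For power 0.95 need Φ(δ − z_{0.025}) = 0.95, so δ = z_{0.025} + z_{0.05} = 1.960 + 1.645 = 3.605.
δ = d·√(n/2) ⇒ n = 2(δ/d)² = 2 × (3.605 / 0.2261)² = 508.19.
Rounding up, n = 509 per group.

n = 509 per group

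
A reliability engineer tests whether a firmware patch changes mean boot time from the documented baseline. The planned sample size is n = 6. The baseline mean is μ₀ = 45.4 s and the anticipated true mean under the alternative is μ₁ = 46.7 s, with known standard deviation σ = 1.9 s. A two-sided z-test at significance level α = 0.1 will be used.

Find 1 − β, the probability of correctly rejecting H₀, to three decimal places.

Power ≈ 0.513

Standardized effect: d = |μ₁ − μ₀| / σ = |46.7 − 45.4| / 1.9 = 0.6842
Noncentrality parameter: δ = d·√n = 0.6842 × √6 = 1.6760
Critical value for a two-sided test at α = 0.1: z_{α/2} = 1.645.
Power = Φ(δ − 1.645) + Φ(−δ − 1.645) = Φ(0.031) + Φ(-3.321) = 0.5124 + 0.0004 = 0.5129.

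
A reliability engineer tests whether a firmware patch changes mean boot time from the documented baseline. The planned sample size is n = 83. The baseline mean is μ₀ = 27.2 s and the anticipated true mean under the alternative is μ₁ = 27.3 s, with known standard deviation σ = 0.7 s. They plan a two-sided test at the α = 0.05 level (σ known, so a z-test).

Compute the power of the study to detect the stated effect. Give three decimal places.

Standardized effect: d = |μ₁ − μ₀| / σ = |27.3 − 27.2| / 0.7 = 0.1429
Noncentrality parameter: δ = d·√n = 0.1429 × √83 = 1.3015
Two-sided α = 0.05 → critical value z_{0.025} = 1.960.
Power = Φ(δ − 1.960) + Φ(−δ − 1.960) = Φ(-0.658) + Φ(-3.261) = 0.2551 + 0.0006 = 0.2557.

Power ≈ 0.256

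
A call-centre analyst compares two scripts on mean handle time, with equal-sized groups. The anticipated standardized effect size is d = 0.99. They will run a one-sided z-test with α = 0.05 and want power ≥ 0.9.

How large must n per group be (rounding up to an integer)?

n = 18 per group

Set Φ(δ − 1.645) = 0.9; then δ − 1.645 = Φ⁻¹(0.9) = 1.282, giving δ = 2.926.
δ = d·√(n/2) ⇒ n = 2(δ/d)² = 2 × (2.926 / 0.99)² = 17.48.
Round up to the next whole unit.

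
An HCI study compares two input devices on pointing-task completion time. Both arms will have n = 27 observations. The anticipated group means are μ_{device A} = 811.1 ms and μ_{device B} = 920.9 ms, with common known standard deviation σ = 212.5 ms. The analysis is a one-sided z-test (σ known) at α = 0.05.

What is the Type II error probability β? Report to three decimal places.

Standardized effect: d = |μ_{device A} − μ_{device B}| / σ = |811.1 − 920.9| / 212.5 = 0.5167
Noncentrality parameter: δ = d·√(n/2) = 0.5167 × √(27/2) = 1.8985
Critical value for a one-sided test at α = 0.05: z_α = 1.645.
Power = P(Z > 1.645 − δ) = Φ(0.254) = 0.6001.
Type II error: β = 1 − power = 1 − 0.6001 = 0.3999.

β ≈ 0.400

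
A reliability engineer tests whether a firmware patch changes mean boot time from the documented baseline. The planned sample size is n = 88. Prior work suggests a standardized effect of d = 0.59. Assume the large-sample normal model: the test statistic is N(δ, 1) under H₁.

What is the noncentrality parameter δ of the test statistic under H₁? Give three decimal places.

δ = d·√n = 0.59 × √88 = 5.5347

δ ≈ 5.535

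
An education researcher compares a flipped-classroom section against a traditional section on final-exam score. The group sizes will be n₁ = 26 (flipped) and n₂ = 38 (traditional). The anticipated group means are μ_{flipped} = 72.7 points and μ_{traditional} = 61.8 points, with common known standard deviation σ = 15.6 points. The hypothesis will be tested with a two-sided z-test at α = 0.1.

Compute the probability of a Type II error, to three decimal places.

β ≈ 0.136

Standardized effect: d = |μ_{flipped} − μ_{traditional}| / σ = |72.7 − 61.8| / 15.6 = 0.6987
Noncentrality parameter: δ = d / √(1/n₁ + 1/n₂) = 0.6987 / √(1/26 + 1/38) = 2.7453
Critical value for a two-sided test at α = 0.1: z_{α/2} = 1.645.
Power = Φ(δ − 1.645) + Φ(−δ − 1.645) = Φ(1.100) + Φ(-4.390) = 0.8644 + 0.0000 = 0.8644.
Type II error: β = 1 − power = 1 − 0.8644 = 0.1356.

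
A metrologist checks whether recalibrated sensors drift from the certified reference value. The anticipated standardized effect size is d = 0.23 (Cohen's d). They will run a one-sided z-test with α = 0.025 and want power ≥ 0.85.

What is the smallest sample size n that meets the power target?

Set Φ(δ − 1.960) = 0.85; then δ − 1.960 = Φ⁻¹(0.85) = 1.036, giving δ = 2.996.
δ = d·√n ⇒ n = (δ/d)² = (2.996 / 0.23)² = 169.72.
Round up to the next whole unit.

n = 170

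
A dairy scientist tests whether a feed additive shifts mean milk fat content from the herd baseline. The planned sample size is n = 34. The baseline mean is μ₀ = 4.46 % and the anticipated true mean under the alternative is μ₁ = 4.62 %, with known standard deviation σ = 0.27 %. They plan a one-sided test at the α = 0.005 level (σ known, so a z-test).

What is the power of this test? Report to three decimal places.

Standardized effect: d = |μ₁ − μ₀| / σ = |4.62 − 4.46| / 0.27 = 0.5926
Noncentrality parameter: δ = d·√n = 0.5926 × √34 = 3.4554
One-sided α = 0.005 → critical value z_{0.005} = 2.576.
Power = Φ(δ − 2.576) = Φ(0.880) = 0.8104.

Power ≈ 0.810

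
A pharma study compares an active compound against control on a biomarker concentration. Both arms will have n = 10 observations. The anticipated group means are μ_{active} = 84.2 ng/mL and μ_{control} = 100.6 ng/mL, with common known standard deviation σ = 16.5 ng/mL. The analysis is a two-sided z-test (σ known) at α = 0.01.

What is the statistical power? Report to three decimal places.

Power ≈ 0.362

Standardized effect: d = |μ_{active} − μ_{control}| / σ = |84.2 − 100.6| / 16.5 = 0.9939
Noncentrality parameter: δ = d·√(n/2) = 0.9939 × √(10/2) = 2.2225
Critical value for a two-sided test at α = 0.01: z_{α/2} = 2.576.
Power = Φ(δ − 2.576) + Φ(−δ − 2.576) = Φ(-0.353) + Φ(-4.798) = 0.3619 + 0.0000 = 0.3619.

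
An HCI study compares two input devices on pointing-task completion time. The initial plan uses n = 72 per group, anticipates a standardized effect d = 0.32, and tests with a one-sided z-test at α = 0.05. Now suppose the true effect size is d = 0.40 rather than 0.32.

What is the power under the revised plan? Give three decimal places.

Power ≈ 0.775

With d = 0.40: δ = d·√(n/2) = 0.40 × √(72/2) = 2.4000. Critical value z_{0.05} = 1.645.
Revised power = P(Z > 1.645 − δ) = Φ(0.755) = 0.7749.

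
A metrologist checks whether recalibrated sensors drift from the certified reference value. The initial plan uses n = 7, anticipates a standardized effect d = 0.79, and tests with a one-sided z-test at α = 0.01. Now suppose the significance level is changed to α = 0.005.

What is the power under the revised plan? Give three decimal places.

Power ≈ 0.314

δ = d·√n = 0.79 × √7 = 2.0901 (unchanged). New critical value: z_{0.005} = 2.576.
Revised power = P(Z > 2.576 − δ) = Φ(-0.486) = 0.3136.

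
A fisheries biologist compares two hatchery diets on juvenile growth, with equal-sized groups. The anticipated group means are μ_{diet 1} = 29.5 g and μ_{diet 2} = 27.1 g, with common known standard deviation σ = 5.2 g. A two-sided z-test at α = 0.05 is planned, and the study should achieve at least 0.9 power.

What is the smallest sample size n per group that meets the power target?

Standardized effect: d = |μ_{diet 1} − μ_{diet 2}| / σ = |29.5 − 27.1| / 5.2 = 0.4615
Set Φ(δ − 1.960) = 0.9; then δ − 1.960 = Φ⁻¹(0.9) = 1.282, giving δ = 3.242.
(Ignoring the negligible lower-tail rejection probability gives the usual closed-form inversion.)
δ = d·√(n/2) ⇒ n = 2(δ/d)² = 2 × (3.242 / 0.4615)² = 98.65.
Rounding up, n = 99 per group.

n = 99 per group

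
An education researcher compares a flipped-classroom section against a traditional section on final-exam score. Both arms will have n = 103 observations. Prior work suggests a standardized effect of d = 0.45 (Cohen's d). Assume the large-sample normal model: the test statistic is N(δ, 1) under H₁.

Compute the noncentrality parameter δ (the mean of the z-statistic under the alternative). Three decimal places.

The noncentrality parameter scales effect size by the design's sample-size factor: δ = d·√(n/2) = 0.45 × √(103/2) = 3.2294

δ ≈ 3.229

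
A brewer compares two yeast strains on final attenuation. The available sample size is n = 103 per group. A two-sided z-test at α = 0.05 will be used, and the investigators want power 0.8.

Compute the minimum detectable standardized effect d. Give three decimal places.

d ≈ 0.390

Required noncentrality: δ = z_{0.025} + z_{0.20} = 1.960 + 0.842 = 2.802.
(The second rejection-region term Φ(−δ − z_{α/2}) is negligible and dropped.)
δ = d·√(n/2) ⇒ d = δ/√(n/2) = 2.802/√(103/2) = 0.3904.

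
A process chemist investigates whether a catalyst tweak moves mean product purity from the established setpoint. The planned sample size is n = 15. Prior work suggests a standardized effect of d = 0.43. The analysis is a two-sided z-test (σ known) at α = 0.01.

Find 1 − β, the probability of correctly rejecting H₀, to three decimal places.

Noncentrality parameter: δ = d·√n = 0.43 × √15 = 1.6654
Critical value for a two-sided test at α = 0.01: z_{α/2} = 2.576.
Power = Φ(δ − 2.576) + Φ(−δ − 2.576) = Φ(-0.910) + Φ(-4.241) = 0.1813 + 0.0000 = 0.1813.

Power ≈ 0.181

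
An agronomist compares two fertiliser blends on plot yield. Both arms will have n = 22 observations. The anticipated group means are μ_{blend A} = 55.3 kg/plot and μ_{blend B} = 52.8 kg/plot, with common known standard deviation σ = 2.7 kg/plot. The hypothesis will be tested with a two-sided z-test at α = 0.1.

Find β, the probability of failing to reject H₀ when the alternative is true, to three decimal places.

Standardized effect: d = |μ_{blend A} − μ_{blend B}| / σ = |55.3 − 52.8| / 2.7 = 0.9259
Noncentrality parameter: δ = d·√(n/2) = 0.9259 × √(22/2) = 3.0709
Two-sided α = 0.1 → critical value z_{0.05} = 1.645.
Power = Φ(δ − 1.645) + Φ(−δ − 1.645) = Φ(1.426) + Φ(-4.716) = 0.9231 + 0.0000 = 0.9231.
Type II error: β = 1 − power = 1 − 0.9231 = 0.0769.

β ≈ 0.077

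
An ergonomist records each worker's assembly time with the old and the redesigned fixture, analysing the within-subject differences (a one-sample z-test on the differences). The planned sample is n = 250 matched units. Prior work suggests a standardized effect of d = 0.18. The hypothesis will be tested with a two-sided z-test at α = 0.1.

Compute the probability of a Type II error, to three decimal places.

β ≈ 0.115

Noncentrality parameter: δ = d·√n = 0.18 × √250 = 2.8460
Critical value for a two-sided test at α = 0.1: z_{α/2} = 1.645.
Power = Φ(δ − 1.645) + Φ(−δ − 1.645) = Φ(1.201) + Φ(-4.491) = 0.8852 + 0.0000 = 0.8852.
Type II error: β = 1 − power = 1 − 0.8852 = 0.1148.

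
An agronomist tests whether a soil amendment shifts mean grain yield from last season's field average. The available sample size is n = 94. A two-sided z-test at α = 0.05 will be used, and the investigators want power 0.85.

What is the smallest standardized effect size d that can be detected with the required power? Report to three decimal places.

Need Φ(δ − 1.960) = 0.85, so δ = 1.960 + 1.036 = 2.996.
(Lower-tail contribution to power is negligible for δ > 0.)
δ = d·√n ⇒ d = δ/√n = 2.996/√94 = 0.3091.

d ≈ 0.309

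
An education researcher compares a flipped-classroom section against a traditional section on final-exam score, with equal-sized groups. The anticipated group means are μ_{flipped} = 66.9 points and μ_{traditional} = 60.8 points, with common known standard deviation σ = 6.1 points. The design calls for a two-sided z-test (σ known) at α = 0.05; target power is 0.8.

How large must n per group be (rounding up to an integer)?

n = 16 per group

Standardized effect: d = |μ_{flipped} − μ_{traditional}| / σ = |66.9 − 60.8| / 6.1 = 1.0000
For power 0.8 need Φ(δ − z_{0.025}) = 0.8, so δ = z_{0.025} + z_{0.20} = 1.960 + 0.842 = 2.802.
(For δ > 0 the lower-tail rejection region contributes negligibly to power, so the one-term inversion is standard.)
δ = d·√(n/2) ⇒ n = 2(δ/d)² = 2 × (2.802 / 1.0000)² = 15.70.
Round up to the next whole unit.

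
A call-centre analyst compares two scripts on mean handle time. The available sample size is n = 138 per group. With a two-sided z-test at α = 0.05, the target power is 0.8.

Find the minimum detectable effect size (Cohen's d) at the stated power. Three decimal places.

Required noncentrality: δ = z_{0.025} + z_{0.20} = 1.960 + 0.842 = 2.802.
(Lower-tail contribution to power is negligible for δ > 0.)
δ = d·√(n/2) ⇒ d = δ/√(n/2) = 2.802/√(138/2) = 0.3373.

d ≈ 0.337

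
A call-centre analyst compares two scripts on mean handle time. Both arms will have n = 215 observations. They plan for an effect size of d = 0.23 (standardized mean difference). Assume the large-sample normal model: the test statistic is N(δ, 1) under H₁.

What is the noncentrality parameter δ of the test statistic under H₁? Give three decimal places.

δ ≈ 2.385

δ = d·√(n/2) = 0.23 × √(215/2) = 2.3847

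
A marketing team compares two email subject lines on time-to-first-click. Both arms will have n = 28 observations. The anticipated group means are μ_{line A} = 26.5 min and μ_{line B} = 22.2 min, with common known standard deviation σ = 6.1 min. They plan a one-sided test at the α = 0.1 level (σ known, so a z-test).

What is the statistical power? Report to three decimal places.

Standardized effect: d = |μ_{line A} − μ_{line B}| / σ = |26.5 − 22.2| / 6.1 = 0.7049
Noncentrality parameter: δ = d·√(n/2) = 0.7049 × √(28/2) = 2.6376
One-sided α = 0.1 → critical value z_{0.1} = 1.282.
Power = P(Z > 1.282 − δ) = Φ(1.356) = 0.9125.

Power ≈ 0.912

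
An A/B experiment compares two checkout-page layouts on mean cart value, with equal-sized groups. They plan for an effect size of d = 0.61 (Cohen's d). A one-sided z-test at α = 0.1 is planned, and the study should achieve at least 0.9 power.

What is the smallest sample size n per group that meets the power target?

n = 36 per group

Set Φ(δ − 1.282) = 0.9; then δ − 1.282 = Φ⁻¹(0.9) = 1.282, giving δ = 2.563.
δ = d·√(n/2) ⇒ n = 2(δ/d)² = 2 × (2.563 / 0.61)² = 35.31.
Rounding up, n = 36 per group.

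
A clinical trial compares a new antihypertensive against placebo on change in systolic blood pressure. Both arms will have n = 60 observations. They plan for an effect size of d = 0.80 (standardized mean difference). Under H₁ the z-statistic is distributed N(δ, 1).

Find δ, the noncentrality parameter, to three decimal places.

The noncentrality parameter scales effect size by the design's sample-size factor: δ = d·√(n/2) = 0.80 × √(60/2) = 4.3818

δ ≈ 4.382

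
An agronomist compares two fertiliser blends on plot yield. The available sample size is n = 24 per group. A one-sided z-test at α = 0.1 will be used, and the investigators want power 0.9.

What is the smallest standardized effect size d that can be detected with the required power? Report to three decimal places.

d ≈ 0.740

Required noncentrality: δ = z_{0.1} + z_{0.10} = 1.282 + 1.282 = 2.563.
δ = d·√(n/2) ⇒ d = δ/√(n/2) = 2.563/√(24/2) = 0.7399.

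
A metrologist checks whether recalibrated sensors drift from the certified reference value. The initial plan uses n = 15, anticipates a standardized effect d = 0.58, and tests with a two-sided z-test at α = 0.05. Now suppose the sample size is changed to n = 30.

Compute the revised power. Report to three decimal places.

With n = 30: δ = d·√n = 0.58 × √30 = 3.1768. Critical value z_{0.025} = 1.960.
Revised power = Φ(δ − 1.960) + Φ(−δ − 1.960) = Φ(1.217) + Φ(-5.137) = 0.8882 + 0.0000 = 0.8882.

Power ≈ 0.888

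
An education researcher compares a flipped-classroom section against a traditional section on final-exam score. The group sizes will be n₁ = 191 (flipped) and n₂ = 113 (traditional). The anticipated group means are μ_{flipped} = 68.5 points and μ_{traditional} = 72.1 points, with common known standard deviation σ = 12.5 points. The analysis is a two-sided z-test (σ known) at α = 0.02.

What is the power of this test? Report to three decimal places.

Power ≈ 0.540

Standardized effect: d = |μ_{flipped} − μ_{traditional}| / σ = |68.5 − 72.1| / 12.5 = 0.2880
Noncentrality parameter: δ = d / √(1/n₁ + 1/n₂) = 0.2880 / √(1/191 + 1/113) = 2.4267
Two-sided α = 0.02 → critical value z_{0.01} = 2.326.
Power = Φ(δ − 2.326) + Φ(−δ − 2.326) = Φ(0.100) + Φ(-4.753) = 0.5400 + 0.0000 = 0.5400.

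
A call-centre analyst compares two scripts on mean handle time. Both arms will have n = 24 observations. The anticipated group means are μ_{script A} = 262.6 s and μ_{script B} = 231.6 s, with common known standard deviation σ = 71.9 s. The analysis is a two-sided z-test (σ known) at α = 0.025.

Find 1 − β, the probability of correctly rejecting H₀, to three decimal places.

Standardized effect: d = |μ_{script A} − μ_{script B}| / σ = |262.6 − 231.6| / 71.9 = 0.4312
Noncentrality parameter: δ = d·√(n/2) = 0.4312 × √(24/2) = 1.4936
Two-sided α = 0.025 → critical value z_{0.0125} = 2.241.
Power = Φ(δ − 2.241) + Φ(−δ − 2.241) = Φ(-0.748) + Φ(-3.735) = 0.2273 + 0.0001 = 0.2274.

Power ≈ 0.227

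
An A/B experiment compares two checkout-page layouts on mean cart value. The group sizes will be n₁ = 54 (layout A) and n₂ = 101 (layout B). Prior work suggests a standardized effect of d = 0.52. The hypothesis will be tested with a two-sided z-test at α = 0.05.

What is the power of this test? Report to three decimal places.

Power ≈ 0.870

Noncentrality parameter: δ = d / √(1/n₁ + 1/n₂) = 0.52 / √(1/54 + 1/101) = 3.0846
Two-sided α = 0.05 → critical value z_{0.025} = 1.960.
Power = Φ(δ − 1.960) + Φ(−δ − 1.960) = Φ(1.125) + Φ(-5.045) = 0.8696 + 0.0000 = 0.8696.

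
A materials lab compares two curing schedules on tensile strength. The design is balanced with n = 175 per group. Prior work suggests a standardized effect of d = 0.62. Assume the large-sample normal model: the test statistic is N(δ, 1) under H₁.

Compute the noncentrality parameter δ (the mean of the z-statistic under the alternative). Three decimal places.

The noncentrality parameter scales effect size by the design's sample-size factor: δ = d·√(n/2) = 0.62 × √(175/2) = 5.7996

δ ≈ 5.800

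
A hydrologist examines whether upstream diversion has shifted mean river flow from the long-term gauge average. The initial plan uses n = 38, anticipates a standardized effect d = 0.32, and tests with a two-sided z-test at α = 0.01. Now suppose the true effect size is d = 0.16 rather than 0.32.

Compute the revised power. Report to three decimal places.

Power ≈ 0.056

With d = 0.16: δ = d·√n = 0.16 × √38 = 0.9863. Critical value z_{0.005} = 2.576.
Revised power = Φ(δ − 2.576) + Φ(−δ − 2.576) = Φ(-1.590) + Φ(-3.562) = 0.0560 + 0.0002 = 0.0562.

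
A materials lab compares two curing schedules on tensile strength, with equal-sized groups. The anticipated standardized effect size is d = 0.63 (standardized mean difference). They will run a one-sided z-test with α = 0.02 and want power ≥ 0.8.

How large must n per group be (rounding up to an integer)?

Set Φ(δ − 2.054) = 0.8; then δ − 2.054 = Φ⁻¹(0.8) = 0.842, giving δ = 2.895.
δ = d·√(n/2) ⇒ n = 2(δ/d)² = 2 × (2.895 / 0.63)² = 42.24.
Rounding up, n = 43 per group.

n = 43 per group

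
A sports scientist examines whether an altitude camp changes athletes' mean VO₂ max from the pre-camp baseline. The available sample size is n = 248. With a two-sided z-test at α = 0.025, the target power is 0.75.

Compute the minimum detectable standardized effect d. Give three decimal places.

Required noncentrality: δ = z_{0.0125} + z_{0.25} = 2.241 + 0.674 = 2.916.
(Lower-tail contribution to power is negligible for δ > 0.)
δ = d·√n ⇒ d = δ/√n = 2.916/√248 = 0.1852.

d ≈ 0.185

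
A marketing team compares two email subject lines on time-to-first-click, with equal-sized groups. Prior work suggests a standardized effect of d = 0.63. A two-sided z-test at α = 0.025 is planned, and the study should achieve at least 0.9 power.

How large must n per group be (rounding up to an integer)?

n = 63 per group

Set Φ(δ − 2.241) = 0.9; then δ − 2.241 = Φ⁻¹(0.9) = 1.282, giving δ = 3.523.
(The Φ(−δ − z_{α/2}) term is vanishingly small for δ > 0 and is dropped in the standard sample-size formula.)
δ = d·√(n/2) ⇒ n = 2(δ/d)² = 2 × (3.523 / 0.63)² = 62.54.
Rounding up, n = 63 per group.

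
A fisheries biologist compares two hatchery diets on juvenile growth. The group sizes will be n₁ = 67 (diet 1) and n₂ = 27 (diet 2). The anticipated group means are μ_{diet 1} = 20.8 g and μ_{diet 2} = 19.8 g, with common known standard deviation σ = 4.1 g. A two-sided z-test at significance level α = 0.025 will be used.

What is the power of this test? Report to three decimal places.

Standardized effect: d = |μ_{diet 1} − μ_{diet 2}| / σ = |20.8 − 19.8| / 4.1 = 0.2439
Noncentrality parameter: δ = d / √(1/n₁ + 1/n₂) = 0.2439 / √(1/67 + 1/27) = 1.0700
Critical value for a two-sided test at α = 0.025: z_{α/2} = 2.241.
Power = Φ(δ − 2.241) + Φ(−δ − 2.241) = Φ(-1.171) + Φ(-3.311) = 0.1207 + 0.0005 = 0.1212.

Power ≈ 0.121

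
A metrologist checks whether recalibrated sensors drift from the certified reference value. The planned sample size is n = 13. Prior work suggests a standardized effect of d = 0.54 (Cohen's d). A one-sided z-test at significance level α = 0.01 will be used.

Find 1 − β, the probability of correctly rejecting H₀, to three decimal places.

Noncentrality parameter: δ = d·√n = 0.54 × √13 = 1.9470
One-sided α = 0.01 → critical value z_{0.01} = 2.326.
Power = Φ(δ − 2.326) = Φ(-0.379) = 0.3522.

Power ≈ 0.352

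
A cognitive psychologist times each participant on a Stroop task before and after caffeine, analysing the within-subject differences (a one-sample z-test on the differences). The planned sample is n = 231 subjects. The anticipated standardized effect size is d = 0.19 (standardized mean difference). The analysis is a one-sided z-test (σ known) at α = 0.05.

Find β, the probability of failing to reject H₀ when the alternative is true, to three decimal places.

β ≈ 0.107

Noncentrality parameter: δ = d·√n = 0.19 × √231 = 2.8877
Critical value for a one-sided test at α = 0.05: z_α = 1.645.
Power = P(Z > 1.645 − δ) = Φ(1.243) = 0.8930.
Type II error: β = 1 − power = 1 − 0.8930 = 0.1070.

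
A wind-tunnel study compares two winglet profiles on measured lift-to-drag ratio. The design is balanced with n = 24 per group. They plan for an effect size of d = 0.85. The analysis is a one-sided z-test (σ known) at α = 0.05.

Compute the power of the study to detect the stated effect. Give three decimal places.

Power ≈ 0.903

Noncentrality parameter: δ = d·√(n/2) = 0.85 × √(24/2) = 2.9445
One-sided α = 0.05 → critical value z_{0.05} = 1.645.
Power = Φ(δ − 1.645) = Φ(1.300) = 0.9031.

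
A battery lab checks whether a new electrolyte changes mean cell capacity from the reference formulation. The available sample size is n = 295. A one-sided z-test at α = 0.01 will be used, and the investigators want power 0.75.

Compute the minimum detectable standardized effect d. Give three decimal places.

Required noncentrality: δ = z_{0.01} + z_{0.25} = 2.326 + 0.674 = 3.001.
δ = d·√n ⇒ d = δ/√n = 3.001/√295 = 0.1747.

d ≈ 0.175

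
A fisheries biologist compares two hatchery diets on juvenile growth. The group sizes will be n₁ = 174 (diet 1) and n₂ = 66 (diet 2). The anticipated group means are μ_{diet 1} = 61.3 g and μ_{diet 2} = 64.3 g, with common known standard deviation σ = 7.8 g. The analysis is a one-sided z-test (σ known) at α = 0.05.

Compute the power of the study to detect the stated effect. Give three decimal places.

Power ≈ 0.845

Standardized effect: d = |μ_{diet 1} − μ_{diet 2}| / σ = |61.3 − 64.3| / 7.8 = 0.3846
Noncentrality parameter: δ = d / √(1/n₁ + 1/n₂) = 0.3846 / √(1/174 + 1/66) = 2.6605
One-sided α = 0.05 → critical value z_{0.05} = 1.645.
Power = Φ(δ − 1.645) = Φ(1.016) = 0.8451.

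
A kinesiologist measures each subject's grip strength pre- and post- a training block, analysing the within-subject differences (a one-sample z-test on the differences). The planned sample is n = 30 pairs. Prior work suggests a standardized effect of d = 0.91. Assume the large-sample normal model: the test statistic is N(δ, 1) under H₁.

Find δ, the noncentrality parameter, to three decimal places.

δ = d·√n = 0.91 × √30 = 4.9843

δ ≈ 4.984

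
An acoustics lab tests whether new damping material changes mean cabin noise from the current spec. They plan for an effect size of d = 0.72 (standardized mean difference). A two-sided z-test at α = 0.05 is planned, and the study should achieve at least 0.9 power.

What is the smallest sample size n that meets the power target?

For power 0.9 need Φ(δ − z_{0.025}) = 0.9, so δ = z_{0.025} + z_{0.10} = 1.960 + 1.282 = 3.242.
(For δ > 0 the lower-tail rejection region contributes negligibly to power, so the one-term inversion is standard.)
δ = d·√n ⇒ n = (δ/d)² = (3.242 / 0.72)² = 20.27.
Round up to the next whole unit.

n = 21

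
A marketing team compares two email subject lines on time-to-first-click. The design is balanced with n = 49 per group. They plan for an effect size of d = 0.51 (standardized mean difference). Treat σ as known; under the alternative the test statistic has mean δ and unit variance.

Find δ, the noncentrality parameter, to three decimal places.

δ ≈ 2.524

δ = d·√(n/2) = 0.51 × √(49/2) = 2.5244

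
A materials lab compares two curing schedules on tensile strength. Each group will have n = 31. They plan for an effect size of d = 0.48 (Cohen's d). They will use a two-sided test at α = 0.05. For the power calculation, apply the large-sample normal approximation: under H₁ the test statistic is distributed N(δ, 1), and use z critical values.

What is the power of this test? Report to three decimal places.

Noncentrality parameter: λ = d·√(n/2) = 0.48 × √(31/2) = 1.8898
Critical value for a two-sided test at α = 0.05: z_{α/2} = 1.960.
Power = Φ(λ − 1.960) + Φ(−λ − 1.960) = Φ(-0.070) + Φ(-3.850) = 0.4720 + 0.0001 = 0.4721.

Power ≈ 0.472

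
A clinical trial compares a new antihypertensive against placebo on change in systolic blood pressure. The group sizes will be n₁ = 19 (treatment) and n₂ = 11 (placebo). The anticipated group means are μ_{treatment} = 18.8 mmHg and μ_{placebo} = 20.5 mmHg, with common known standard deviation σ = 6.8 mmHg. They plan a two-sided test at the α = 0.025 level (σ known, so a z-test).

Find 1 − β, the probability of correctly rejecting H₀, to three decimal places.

Standardized effect: d = |μ_{treatment} − μ_{placebo}| / σ = |18.8 − 20.5| / 6.8 = 0.2500
Noncentrality parameter: δ = d / √(1/n₁ + 1/n₂) = 0.2500 / √(1/19 + 1/11) = 0.6599
Critical value for a two-sided test at α = 0.025: z_{α/2} = 2.241.
Power = Φ(δ − 2.241) + Φ(−δ − 2.241) = Φ(-1.582) + Φ(-2.901) = 0.0569 + 0.0019 = 0.0587.

Power ≈ 0.059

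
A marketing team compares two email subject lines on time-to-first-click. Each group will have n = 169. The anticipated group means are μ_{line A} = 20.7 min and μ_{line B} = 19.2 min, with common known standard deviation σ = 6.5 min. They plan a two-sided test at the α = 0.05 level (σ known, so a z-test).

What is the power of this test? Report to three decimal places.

Power ≈ 0.564

Standardized effect: d = |μ_{line A} − μ_{line B}| / σ = |20.7 − 19.2| / 6.5 = 0.2308
Noncentrality parameter: λ = d·√(n/2) = 0.2308 × √(169/2) = 2.1213
Critical value for a two-sided test at α = 0.05: z_{α/2} = 1.960.
Power = Φ(λ − 1.960) + Φ(−λ − 1.960) = Φ(0.161) + Φ(-4.081) = 0.5641 + 0.0000 = 0.5641.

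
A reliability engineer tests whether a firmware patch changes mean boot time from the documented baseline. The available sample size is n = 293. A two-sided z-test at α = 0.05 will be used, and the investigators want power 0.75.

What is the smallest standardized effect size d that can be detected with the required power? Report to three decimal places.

Need Φ(δ − 1.960) = 0.75, so δ = 1.960 + 0.674 = 2.634.
(The second rejection-region term Φ(−δ − z_{α/2}) is negligible and dropped.)
δ = d·√n ⇒ d = δ/√n = 2.634/√293 = 0.1539.

d ≈ 0.154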